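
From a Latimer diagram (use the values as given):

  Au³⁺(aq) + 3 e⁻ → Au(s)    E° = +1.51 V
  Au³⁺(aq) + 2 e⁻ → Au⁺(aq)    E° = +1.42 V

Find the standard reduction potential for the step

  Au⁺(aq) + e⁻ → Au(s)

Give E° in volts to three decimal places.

Sequential free energies add, so n₃E°₃ = n₁E°₁ + n₂E°₂.
With n₃ = 3, and the known step contributing 2×(+1.42) V, the unknown satisfies 1·E° = 3×(+1.51) − 2×(+1.42) = +1.690.
E° = +1.690 / 1 = +1.690 V.

+1.690 V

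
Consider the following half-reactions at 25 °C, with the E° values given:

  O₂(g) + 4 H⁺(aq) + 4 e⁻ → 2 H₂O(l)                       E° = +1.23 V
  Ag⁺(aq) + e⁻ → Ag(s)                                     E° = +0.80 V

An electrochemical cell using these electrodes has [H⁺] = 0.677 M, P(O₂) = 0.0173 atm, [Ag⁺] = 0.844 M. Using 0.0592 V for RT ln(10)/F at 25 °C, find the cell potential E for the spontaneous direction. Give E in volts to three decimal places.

+0.398 V

O₂/H₂O is the cathode (higher E°), Ag⁺/Ag the anode: E°cell = +1.23 − (+0.80) = +0.43 V, n = 4.
Overall: O₂(g) + 4 H⁺(aq) + 4 Ag(s) → 2 H₂O(l) + 4 Ag⁺(aq)
Q = [Ag⁺]^4 / (P(O₂)·[H⁺]^4); log Q = 2.145.
E = E° − (0.0592/n) log Q = +0.43 − (0.0592/4)(2.145) = +0.398 V.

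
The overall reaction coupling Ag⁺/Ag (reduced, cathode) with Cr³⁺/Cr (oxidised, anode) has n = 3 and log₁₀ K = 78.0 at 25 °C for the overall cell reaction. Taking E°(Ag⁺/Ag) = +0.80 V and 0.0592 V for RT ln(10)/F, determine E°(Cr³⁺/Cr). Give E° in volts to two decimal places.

-0.74 V

E°cell = (0.0592/n)·log K = (0.0592/3)(78.0) = +1.539 V.
Since Ag⁺/Ag is the cathode and Cr³⁺/Cr the anode, E°cell = E°(Ag⁺/Ag) − E°(Cr³⁺/Cr).
So E°(Cr³⁺/Cr) = E°(Ag⁺/Ag) − E°cell = (+0.80) − (+1.539) = -0.74 V.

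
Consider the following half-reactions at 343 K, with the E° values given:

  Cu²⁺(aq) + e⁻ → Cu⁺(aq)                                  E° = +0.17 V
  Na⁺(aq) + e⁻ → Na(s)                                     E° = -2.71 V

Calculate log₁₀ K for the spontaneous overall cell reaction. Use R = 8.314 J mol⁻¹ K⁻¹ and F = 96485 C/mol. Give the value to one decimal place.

42.3

Cathode: Cu²⁺/Cu⁺; anode: Na⁺/Na. E°cell = (+0.17) − (-2.71) = +2.88 V, with n = 1.
ΔG° = −nFE° = −RT ln K, so ln K = nFE°/(RT) = (1)(96485)(+2.88) / ((8.314)(343)) = 97.442.
log₁₀ K = 97.442 / ln 10 = 42.3.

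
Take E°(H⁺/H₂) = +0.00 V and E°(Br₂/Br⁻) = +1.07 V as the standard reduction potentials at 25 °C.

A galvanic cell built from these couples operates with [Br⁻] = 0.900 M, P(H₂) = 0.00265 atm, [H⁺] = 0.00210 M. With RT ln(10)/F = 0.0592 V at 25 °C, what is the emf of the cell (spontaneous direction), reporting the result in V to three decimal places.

Br₂/Br⁻ is the cathode (higher E°), H⁺/H₂ the anode: E°cell = +1.07 − (+0.00) = +1.07 V, n = 2.
Overall: Br₂(l) + H₂(g) → 2 Br⁻(aq) + 2 H⁺(aq)
Q = [Br⁻]^2·[H⁺]^2 / (P(H₂)); log Q = -2.870.
E = E° − (0.0592/n) log Q = +1.07 − (0.0592/2)(-2.870) = +1.155 V.

+1.155 V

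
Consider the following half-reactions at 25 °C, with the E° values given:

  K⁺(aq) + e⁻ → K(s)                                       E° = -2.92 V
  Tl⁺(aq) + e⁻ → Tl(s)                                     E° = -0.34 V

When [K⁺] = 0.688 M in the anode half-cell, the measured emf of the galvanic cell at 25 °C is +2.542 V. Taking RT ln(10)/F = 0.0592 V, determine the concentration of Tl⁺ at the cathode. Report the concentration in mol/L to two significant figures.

0.16 M

Tl⁺/Tl is the cathode, K⁺/K the anode: E°cell = +2.58 V, n = 1.
Overall reaction: Tl⁺(aq) + K(s) → Tl(s) + K⁺(aq); Q = [K⁺]^1/[Tl⁺]^1.
From E = E° − (0.0592/n) log Q: log Q = (E° − E)·n/0.0592 = (+2.58 − (+2.542))·1/0.0592 = 0.6419.
So 1·log[Tl⁺] = 1·log(0.688) − log Q = -0.1624 − (0.6419) = -0.8043; [Tl⁺] = 10^(-0.8043) ≈ 0.16 M.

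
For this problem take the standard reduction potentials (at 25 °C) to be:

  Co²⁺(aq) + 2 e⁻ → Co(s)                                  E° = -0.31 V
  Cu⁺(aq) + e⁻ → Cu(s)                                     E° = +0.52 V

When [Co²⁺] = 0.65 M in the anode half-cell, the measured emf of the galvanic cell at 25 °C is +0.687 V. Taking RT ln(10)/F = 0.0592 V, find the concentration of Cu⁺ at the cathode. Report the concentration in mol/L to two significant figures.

Cu⁺/Cu is the cathode, Co²⁺/Co the anode: E°cell = +0.83 V, n = 2.
Overall reaction: 2 Cu⁺(aq) + Co(s) → 2 Cu(s) + Co²⁺(aq); Q = [Co²⁺]^1/[Cu⁺]^2.
From E = E° − (0.0592/n) log Q: log Q = (E° − E)·n/0.0592 = (+0.83 − (+0.687))·2/0.0592 = 4.8311.
So 2·log[Cu⁺] = 1·log(0.65) − log Q = -0.1871 − (4.8311) = -5.0182; log[Cu⁺] = -5.0182 / 2 = -2.5091; [Cu⁺] = 10^(-2.5091) ≈ 0.0031 M.

0.0031 M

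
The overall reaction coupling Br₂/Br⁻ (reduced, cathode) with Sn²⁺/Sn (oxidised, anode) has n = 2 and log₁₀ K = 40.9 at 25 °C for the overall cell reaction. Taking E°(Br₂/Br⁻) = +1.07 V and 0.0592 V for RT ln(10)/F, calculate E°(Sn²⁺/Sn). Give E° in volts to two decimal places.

-0.14 V

E°cell = (0.0592/n)·log K = (0.0592/2)(40.9) = +1.211 V.
Since Br₂/Br⁻ is the cathode and Sn²⁺/Sn the anode, E°cell = E°(Br₂/Br⁻) − E°(Sn²⁺/Sn).
So E°(Sn²⁺/Sn) = E°(Br₂/Br⁻) − E°cell = (+1.07) − (+1.211) = -0.14 V.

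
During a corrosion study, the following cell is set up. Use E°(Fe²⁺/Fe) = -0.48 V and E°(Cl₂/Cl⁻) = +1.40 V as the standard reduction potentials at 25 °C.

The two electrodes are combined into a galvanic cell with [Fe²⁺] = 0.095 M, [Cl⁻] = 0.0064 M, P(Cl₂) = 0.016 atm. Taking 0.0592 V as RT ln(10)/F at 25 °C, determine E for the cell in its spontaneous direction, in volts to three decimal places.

Cl₂/Cl⁻ is the cathode (higher E°), Fe²⁺/Fe the anode: E°cell = +1.40 − (-0.48) = +1.88 V, n = 2.
Overall: Cl₂(g) + Fe(s) → 2 Cl⁻(aq) + Fe²⁺(aq)
Q = [Cl⁻]^2·[Fe²⁺] / (P(Cl₂)); log Q = -3.614.
E = E° − (0.0592/n) log Q = +1.88 − (0.0592/2)(-3.614) = +1.987 V.

+1.987 V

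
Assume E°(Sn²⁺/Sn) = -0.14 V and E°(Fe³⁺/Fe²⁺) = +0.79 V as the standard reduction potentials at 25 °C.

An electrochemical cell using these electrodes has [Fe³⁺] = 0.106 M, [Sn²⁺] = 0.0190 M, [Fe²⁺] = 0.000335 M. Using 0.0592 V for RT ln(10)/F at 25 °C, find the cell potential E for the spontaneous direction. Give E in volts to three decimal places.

+1.129 V

Fe³⁺/Fe²⁺ is the cathode (higher E°), Sn²⁺/Sn the anode: E°cell = +0.79 − (-0.14) = +0.93 V, n = 2.
Overall: 2 Fe³⁺(aq) + Sn(s) → 2 Fe²⁺(aq) + Sn²⁺(aq)
Q = [Fe²⁺]^2·[Sn²⁺] / ([Fe³⁺]^2); log Q = -6.722.
E = E° − (0.0592/n) log Q = +0.93 − (0.0592/2)(-6.722) = +1.129 V.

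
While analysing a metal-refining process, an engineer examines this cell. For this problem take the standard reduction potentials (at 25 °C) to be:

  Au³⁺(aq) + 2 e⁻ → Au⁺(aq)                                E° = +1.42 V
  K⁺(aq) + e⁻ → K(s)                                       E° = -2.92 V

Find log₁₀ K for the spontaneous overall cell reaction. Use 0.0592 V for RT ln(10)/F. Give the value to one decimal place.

Cathode: Au³⁺/Au⁺; anode: K⁺/K. E°cell = +4.34 V, n = 2.
log K = nE°cell / 0.0592 = (2)(+4.34) / 0.0592 = 146.6.

146.6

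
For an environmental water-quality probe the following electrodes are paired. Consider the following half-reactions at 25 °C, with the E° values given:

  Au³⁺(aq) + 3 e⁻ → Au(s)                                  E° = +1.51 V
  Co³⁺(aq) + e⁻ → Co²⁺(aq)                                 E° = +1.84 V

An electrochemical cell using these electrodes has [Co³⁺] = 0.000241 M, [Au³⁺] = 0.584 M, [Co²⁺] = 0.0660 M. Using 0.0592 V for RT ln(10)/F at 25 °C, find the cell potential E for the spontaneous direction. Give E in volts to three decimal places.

Co³⁺/Co²⁺ is the cathode (higher E°), Au³⁺/Au the anode: E°cell = +1.84 − (+1.51) = +0.33 V, n = 3.
Overall: 3 Co³⁺(aq) + Au(s) → 3 Co²⁺(aq) + Au³⁺(aq)
Q = [Co²⁺]^3·[Au³⁺] / ([Co³⁺]^3); log Q = 7.079.
E = E° − (0.0592/n) log Q = +0.33 − (0.0592/3)(7.079) = +0.190 V.

+0.190 V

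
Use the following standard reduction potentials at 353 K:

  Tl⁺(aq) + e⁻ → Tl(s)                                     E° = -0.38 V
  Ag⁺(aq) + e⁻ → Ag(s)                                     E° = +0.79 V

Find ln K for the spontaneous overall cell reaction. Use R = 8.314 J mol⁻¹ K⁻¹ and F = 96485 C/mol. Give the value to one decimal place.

Cathode: Ag⁺/Ag; anode: Tl⁺/Tl. E°cell = (+0.79) − (-0.38) = +1.17 V, with n = 1.
ΔG° = −nFE° = −RT ln K, so ln K = nFE°/(RT) = (1)(96485)(+1.17) / ((8.314)(353)) = 38.465.

38.5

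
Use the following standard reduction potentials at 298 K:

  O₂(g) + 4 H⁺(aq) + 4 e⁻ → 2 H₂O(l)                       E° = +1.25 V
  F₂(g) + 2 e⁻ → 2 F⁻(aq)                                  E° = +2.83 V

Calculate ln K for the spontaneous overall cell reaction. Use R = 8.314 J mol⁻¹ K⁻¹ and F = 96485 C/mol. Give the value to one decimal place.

246.1

Cathode: F₂/F⁻; anode: O₂/H₂O. E°cell = (+2.83) − (+1.25) = +1.58 V, with n = 4.
ΔG° = −nFE° = −RT ln K, so ln K = nFE°/(RT) = (4)(96485)(+1.58) / ((8.314)(298)) = 246.122.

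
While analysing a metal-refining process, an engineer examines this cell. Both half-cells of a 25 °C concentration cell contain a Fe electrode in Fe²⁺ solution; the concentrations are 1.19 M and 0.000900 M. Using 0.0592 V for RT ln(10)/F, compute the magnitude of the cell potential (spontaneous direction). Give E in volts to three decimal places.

+0.092 V

For a concentration cell E°cell = 0. The 1.19 M side is the cathode (reduction is favoured where [Fe²⁺] is higher).
With n = 2, E = −(0.0592/2) log([Fe²⁺]ₐₙ/[Fe²⁺]꜀ₐₜ) = −(0.0592/2) log(0.0009/1.19) = −(0.0592/2)(-3.121) = +0.092 V.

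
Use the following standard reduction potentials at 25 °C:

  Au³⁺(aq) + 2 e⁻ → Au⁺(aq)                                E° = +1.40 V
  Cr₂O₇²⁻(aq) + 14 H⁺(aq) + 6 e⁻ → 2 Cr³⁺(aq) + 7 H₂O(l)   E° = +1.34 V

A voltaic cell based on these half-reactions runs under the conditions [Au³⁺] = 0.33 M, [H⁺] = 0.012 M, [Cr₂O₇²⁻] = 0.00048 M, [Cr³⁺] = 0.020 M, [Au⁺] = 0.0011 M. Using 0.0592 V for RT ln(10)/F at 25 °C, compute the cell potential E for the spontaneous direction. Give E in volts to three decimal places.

Au³⁺/Au⁺ is the cathode (higher E°), Cr₂O₇²⁻/Cr³⁺ the anode: E°cell = +1.40 − (+1.34) = +0.06 V, n = 6.
Overall: 3 Au³⁺(aq) + 2 Cr³⁺(aq) + 7 H₂O(l) → 3 Au⁺(aq) + Cr₂O₇²⁻(aq) + 14 H⁺(aq)
Q = [Au⁺]^3·[Cr₂O₇²⁻]·[H⁺]^14 / ([Au³⁺]^3·[Cr³⁺]^2); log Q = -34.244.
E = E° − (0.0592/n) log Q = +0.06 − (0.0592/6)(-34.244) = +0.398 V.

+0.398 V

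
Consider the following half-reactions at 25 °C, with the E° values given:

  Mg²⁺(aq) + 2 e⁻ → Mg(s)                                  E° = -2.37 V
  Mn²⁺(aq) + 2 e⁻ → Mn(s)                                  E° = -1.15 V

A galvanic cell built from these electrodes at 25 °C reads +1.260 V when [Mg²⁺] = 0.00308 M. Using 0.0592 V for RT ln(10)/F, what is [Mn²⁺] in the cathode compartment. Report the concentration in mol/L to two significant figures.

0.069 M

Mn²⁺/Mn is the cathode, Mg²⁺/Mg the anode: E°cell = +1.22 V, n = 2.
Overall reaction: Mn²⁺(aq) + Mg(s) → Mn(s) + Mg²⁺(aq); Q = [Mg²⁺]^1/[Mn²⁺]^1.
From E = E° − (0.0592/n) log Q: log Q = (E° − E)·n/0.0592 = (+1.22 − (+1.260))·2/0.0592 = -1.3514.
So 1·log[Mn²⁺] = 1·log(0.00308) − log Q = -2.5114 − (-1.3514) = -1.1600; [Mn²⁺] = 10^(-1.1600) ≈ 0.069 M.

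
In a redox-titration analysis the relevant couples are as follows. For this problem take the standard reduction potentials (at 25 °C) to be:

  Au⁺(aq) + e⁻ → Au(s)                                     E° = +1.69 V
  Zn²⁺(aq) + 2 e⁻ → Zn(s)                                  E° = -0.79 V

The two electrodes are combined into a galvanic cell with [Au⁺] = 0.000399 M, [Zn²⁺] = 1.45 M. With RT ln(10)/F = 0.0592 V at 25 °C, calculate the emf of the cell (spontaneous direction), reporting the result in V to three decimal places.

+2.274 V

Au⁺/Au is the cathode (higher E°), Zn²⁺/Zn the anode: E°cell = +1.69 − (-0.79) = +2.48 V, n = 2.
Overall: 2 Au⁺(aq) + Zn(s) → 2 Au(s) + Zn²⁺(aq)
Q = [Zn²⁺] / ([Au⁺]^2); log Q = 6.959.
E = E° − (0.0592/n) log Q = +2.48 − (0.0592/2)(6.959) = +2.274 V.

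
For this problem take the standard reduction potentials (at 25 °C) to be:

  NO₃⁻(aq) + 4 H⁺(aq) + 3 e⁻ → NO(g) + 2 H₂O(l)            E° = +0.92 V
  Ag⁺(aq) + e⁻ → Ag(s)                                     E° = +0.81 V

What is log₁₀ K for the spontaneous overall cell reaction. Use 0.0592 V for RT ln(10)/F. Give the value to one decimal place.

Cathode: NO₃⁻/NO; anode: Ag⁺/Ag. E°cell = +0.11 V, n = 3.
log K = nE°cell / 0.0592 = (3)(+0.11) / 0.0592 = 5.6.

5.6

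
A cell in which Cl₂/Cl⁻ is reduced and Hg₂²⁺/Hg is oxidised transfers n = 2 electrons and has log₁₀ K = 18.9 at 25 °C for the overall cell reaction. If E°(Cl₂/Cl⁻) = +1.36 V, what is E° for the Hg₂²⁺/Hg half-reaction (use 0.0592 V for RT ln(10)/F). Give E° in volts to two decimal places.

E°cell = (0.0592/n)·log K = (0.0592/2)(18.9) = +0.559 V.
Since Cl₂/Cl⁻ is the cathode and Hg₂²⁺/Hg the anode, E°cell = E°(Cl₂/Cl⁻) − E°(Hg₂²⁺/Hg).
So E°(Hg₂²⁺/Hg) = E°(Cl₂/Cl⁻) − E°cell = (+1.36) − (+0.559) = +0.80 V.

+0.80 V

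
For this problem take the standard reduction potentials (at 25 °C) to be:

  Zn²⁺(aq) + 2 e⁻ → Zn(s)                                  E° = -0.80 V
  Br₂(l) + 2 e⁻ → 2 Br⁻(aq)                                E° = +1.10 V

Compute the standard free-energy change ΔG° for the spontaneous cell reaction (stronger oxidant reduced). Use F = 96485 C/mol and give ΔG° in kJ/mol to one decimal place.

Br₂/Br⁻ (E° = +1.10 V) is the cathode; Zn²⁺/Zn (E° = -0.80 V) is the anode, so E°cell = +1.90 V.
Balancing electrons gives n = 2 (lcm of 2 and 2).
ΔG° = −nFE° = −(2)(96485)(+1.90) = -366,643 J = -366.6 kJ/mol.

-366.6 kJ/mol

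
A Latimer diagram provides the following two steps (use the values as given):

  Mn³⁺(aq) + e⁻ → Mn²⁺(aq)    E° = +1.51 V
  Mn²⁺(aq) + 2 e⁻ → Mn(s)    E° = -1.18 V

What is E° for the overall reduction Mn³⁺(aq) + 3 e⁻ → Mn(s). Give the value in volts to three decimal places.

-0.283 V

Since ΔG° = −nFE° is additive over sequential reductions, n₃E°₃ = n₁E°₁ + n₂E°₂.
E°₃ = (1×+1.51 + 2×-1.18) / 3 = (-0.850) / 3 = -0.283 V.
Simply averaging or adding the two E° values would be wrong; the electron-weighted sum is required.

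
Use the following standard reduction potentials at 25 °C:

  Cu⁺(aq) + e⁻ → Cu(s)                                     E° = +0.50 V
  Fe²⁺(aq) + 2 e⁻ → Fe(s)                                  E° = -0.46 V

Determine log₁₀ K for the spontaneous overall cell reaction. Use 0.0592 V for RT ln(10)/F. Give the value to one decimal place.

Cathode: Cu⁺/Cu; anode: Fe²⁺/Fe. E°cell = +0.96 V, n = 2.
log K = nE°cell / 0.0592 = (2)(+0.96) / 0.0592 = 32.4.

32.4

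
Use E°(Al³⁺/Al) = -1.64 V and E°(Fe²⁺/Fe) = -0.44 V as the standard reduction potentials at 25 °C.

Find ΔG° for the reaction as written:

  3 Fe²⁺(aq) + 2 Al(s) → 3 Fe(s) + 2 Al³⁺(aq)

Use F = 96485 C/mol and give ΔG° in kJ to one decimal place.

As written, Fe²⁺/Fe is reduced (cathode) and Al³⁺/Al is oxidised (anode), so E°cell = (-0.44) − (-1.64) = +1.20 V.
Balancing electrons gives n = 6.
ΔG° = −nFE° = −(6)(96485)(+1.20) = -694,692 J = -694.7 kJ.

-694.7 kJ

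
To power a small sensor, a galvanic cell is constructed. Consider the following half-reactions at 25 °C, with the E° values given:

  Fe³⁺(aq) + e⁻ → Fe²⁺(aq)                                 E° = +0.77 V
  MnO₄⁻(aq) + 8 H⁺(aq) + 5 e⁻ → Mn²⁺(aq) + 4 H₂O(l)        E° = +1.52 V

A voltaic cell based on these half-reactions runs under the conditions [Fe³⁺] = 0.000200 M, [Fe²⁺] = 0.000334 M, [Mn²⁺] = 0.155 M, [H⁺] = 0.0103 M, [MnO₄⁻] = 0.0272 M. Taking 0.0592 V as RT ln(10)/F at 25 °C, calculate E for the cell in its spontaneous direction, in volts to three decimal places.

+0.566 V

MnO₄⁻/Mn²⁺ is the cathode (higher E°), Fe³⁺/Fe²⁺ the anode: E°cell = +1.52 − (+0.77) = +0.75 V, n = 5.
Overall: MnO₄⁻(aq) + 8 H⁺(aq) + 5 Fe²⁺(aq) → Mn²⁺(aq) + 4 H₂O(l) + 5 Fe³⁺(aq)
Q = [Mn²⁺]·[Fe³⁺]^5 / ([MnO₄⁻]·[H⁺]^8·[Fe²⁺]^5); log Q = 15.539.
E = E° − (0.0592/n) log Q = +0.75 − (0.0592/5)(15.539) = +0.566 V.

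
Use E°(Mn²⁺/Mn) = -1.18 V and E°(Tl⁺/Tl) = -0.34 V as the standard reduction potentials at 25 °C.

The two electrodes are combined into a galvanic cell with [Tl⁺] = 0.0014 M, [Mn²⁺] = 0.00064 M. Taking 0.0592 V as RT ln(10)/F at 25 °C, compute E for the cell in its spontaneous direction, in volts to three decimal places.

Tl⁺/Tl is the cathode (higher E°), Mn²⁺/Mn the anode: E°cell = -0.34 − (-1.18) = +0.84 V, n = 2.
Overall: 2 Tl⁺(aq) + Mn(s) → 2 Tl(s) + Mn²⁺(aq)
Q = [Mn²⁺] / ([Tl⁺]^2); log Q = 2.514.
E = E° − (0.0592/n) log Q = +0.84 − (0.0592/2)(2.514) = +0.766 V.

+0.766 V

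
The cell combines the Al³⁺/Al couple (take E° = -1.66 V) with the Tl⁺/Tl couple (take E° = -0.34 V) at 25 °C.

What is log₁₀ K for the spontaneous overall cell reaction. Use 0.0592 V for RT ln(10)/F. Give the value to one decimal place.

Cathode: Tl⁺/Tl; anode: Al³⁺/Al. E°cell = +1.32 V, n = 3.
log K = nE°cell / 0.0592 = (3)(+1.32) / 0.0592 = 66.9.

66.9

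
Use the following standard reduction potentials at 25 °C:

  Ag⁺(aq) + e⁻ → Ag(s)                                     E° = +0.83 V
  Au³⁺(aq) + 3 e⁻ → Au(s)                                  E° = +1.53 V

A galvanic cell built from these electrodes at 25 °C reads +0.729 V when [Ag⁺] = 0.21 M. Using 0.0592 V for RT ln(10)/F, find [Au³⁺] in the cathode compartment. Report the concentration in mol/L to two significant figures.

Au³⁺/Au is the cathode, Ag⁺/Ag the anode: E°cell = +0.70 V, n = 3.
Overall reaction: Au³⁺(aq) + 3 Ag(s) → Au(s) + 3 Ag⁺(aq); Q = [Ag⁺]^3/[Au³⁺]^1.
From E = E° − (0.0592/n) log Q: log Q = (E° − E)·n/0.0592 = (+0.70 − (+0.729))·3/0.0592 = -1.4696.
So 1·log[Au³⁺] = 3·log(0.21) − log Q = -2.0333 − (-1.4696) = -0.5637; [Au³⁺] = 10^(-0.5637) ≈ 0.27 M.

0.27 M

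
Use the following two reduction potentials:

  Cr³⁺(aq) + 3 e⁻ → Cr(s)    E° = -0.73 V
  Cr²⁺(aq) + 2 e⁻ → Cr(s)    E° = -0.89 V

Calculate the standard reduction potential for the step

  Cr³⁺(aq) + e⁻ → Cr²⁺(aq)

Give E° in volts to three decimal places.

-0.410 V

Sequential free energies add, so n₃E°₃ = n₁E°₁ + n₂E°₂.
With n₃ = 3, and the known step contributing 2×(-0.89) V, the unknown satisfies 1·E° = 3×(-0.73) − 2×(-0.89) = -0.410.
E° = -0.410 / 1 = -0.410 V.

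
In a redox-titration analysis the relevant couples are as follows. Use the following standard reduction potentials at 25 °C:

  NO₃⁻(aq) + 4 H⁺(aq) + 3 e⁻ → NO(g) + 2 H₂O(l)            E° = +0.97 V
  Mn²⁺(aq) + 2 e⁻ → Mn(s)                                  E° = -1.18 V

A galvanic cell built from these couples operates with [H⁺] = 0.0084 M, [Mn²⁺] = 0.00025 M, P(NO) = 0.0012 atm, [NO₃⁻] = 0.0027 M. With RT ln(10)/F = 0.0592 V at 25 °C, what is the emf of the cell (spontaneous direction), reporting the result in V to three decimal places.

+2.100 V

NO₃⁻/NO is the cathode (higher E°), Mn²⁺/Mn the anode: E°cell = +0.97 − (-1.18) = +2.15 V, n = 6.
Overall: 2 NO₃⁻(aq) + 8 H⁺(aq) + 3 Mn(s) → 2 NO(g) + 4 H₂O(l) + 3 Mn²⁺(aq)
Q = P(NO)^2·[Mn²⁺]^3 / ([NO₃⁻]^2·[H⁺]^8); log Q = 5.095.
E = E° − (0.0592/n) log Q = +2.15 − (0.0592/6)(5.095) = +2.100 V.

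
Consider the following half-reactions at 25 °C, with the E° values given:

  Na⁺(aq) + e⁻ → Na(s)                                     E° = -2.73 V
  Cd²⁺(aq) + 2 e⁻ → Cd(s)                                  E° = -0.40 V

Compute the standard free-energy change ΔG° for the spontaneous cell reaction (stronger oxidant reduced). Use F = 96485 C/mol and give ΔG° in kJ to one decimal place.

-449.6 kJ

Cd²⁺/Cd (E° = -0.40 V) is the cathode; Na⁺/Na (E° = -2.73 V) is the anode, so E°cell = +2.33 V.
Balancing electrons gives n = 2 (lcm of 2 and 1).
ΔG° = −nFE° = −(2)(96485)(+2.33) = -449,620 J = -449.6 kJ.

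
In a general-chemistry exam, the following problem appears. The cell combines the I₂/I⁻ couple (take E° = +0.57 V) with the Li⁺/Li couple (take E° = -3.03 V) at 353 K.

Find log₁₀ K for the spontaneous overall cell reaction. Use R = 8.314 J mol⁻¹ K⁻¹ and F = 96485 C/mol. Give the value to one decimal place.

Cathode: I₂/I⁻; anode: Li⁺/Li. E°cell = (+0.57) − (-3.03) = +3.60 V, with n = 2.
ΔG° = −nFE° = −RT ln K, so ln K = nFE°/(RT) = (2)(96485)(+3.60) / ((8.314)(353)) = 236.705.
log₁₀ K = 236.705 / ln 10 = 102.8.

102.8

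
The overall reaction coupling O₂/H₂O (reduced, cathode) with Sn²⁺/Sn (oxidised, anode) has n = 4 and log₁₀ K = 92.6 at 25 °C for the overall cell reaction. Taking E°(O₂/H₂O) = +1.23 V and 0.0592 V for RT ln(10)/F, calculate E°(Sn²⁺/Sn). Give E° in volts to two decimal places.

E°cell = (0.0592/n)·log K = (0.0592/4)(92.6) = +1.370 V.
Since O₂/H₂O is the cathode and Sn²⁺/Sn the anode, E°cell = E°(O₂/H₂O) − E°(Sn²⁺/Sn).
So E°(Sn²⁺/Sn) = E°(O₂/H₂O) − E°cell = (+1.23) − (+1.370) = -0.14 V.

-0.14 V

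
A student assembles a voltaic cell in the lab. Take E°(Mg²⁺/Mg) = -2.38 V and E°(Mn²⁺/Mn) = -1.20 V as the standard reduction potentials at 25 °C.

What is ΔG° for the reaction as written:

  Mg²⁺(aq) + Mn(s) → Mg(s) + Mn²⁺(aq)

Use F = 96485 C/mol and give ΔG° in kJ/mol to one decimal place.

As written, Mg²⁺/Mg is reduced (cathode) and Mn²⁺/Mn is oxidised (anode), so E°cell = (-2.38) − (-1.20) = -1.18 V.
Balancing electrons gives n = 2.
ΔG° = −nFE° = −(2)(96485)(-1.18) = 227,705 J = +227.7 kJ/mol.

+227.7 kJ/mol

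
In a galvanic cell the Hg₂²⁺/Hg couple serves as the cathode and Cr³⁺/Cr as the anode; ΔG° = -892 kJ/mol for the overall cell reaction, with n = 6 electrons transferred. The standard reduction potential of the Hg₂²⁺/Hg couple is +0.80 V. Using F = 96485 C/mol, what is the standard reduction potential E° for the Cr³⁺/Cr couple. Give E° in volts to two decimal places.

E°cell = −ΔG°/(nF) = −(-892×10³)/((6)(96485)) = +1.541 V.
Since Hg₂²⁺/Hg is the cathode and Cr³⁺/Cr the anode, E°cell = E°(Hg₂²⁺/Hg) − E°(Cr³⁺/Cr).
So E°(Cr³⁺/Cr) = E°(Hg₂²⁺/Hg) − E°cell = (+0.80) − (+1.541) = -0.74 V.

-0.74 V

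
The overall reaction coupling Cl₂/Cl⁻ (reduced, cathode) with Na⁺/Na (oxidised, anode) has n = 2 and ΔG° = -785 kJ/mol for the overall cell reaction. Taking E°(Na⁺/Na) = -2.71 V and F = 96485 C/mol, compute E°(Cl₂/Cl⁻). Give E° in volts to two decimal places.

E°cell = −ΔG°/(nF) = −(-785×10³)/((2)(96485)) = +4.068 V.
Since Cl₂/Cl⁻ is the cathode and Na⁺/Na the anode, E°cell = E°(Cl₂/Cl⁻) − E°(Na⁺/Na).
So E°(Cl₂/Cl⁻) = E°cell + E°(Na⁺/Na) = +4.068 + (-2.71) = +1.36 V.

+1.36 V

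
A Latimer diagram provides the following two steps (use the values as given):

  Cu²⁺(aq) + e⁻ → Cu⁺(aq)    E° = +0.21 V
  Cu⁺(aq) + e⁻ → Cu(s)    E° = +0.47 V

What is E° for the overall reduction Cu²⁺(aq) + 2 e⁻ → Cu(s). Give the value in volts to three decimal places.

+0.340 V

Standard free energies of sequential steps add: ΔG°₃ = ΔG°₁ + ΔG°₂, so n₃E°₃ = n₁E°₁ + n₂E°₂.
E°₃ = (1×+0.21 + 1×+0.47) / 2 = (+0.680) / 2 = +0.340 V.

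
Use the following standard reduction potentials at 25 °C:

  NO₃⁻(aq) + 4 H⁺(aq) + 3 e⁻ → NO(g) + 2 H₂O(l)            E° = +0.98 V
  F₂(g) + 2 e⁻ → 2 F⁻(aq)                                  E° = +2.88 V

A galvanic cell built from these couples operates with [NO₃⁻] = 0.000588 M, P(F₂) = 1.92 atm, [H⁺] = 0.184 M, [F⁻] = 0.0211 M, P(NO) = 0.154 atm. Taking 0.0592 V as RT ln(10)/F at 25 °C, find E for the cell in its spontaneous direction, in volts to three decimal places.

+2.113 V

F₂/F⁻ is the cathode (higher E°), NO₃⁻/NO the anode: E°cell = +2.88 − (+0.98) = +1.90 V, n = 6.
Overall: 3 F₂(g) + 2 NO(g) + 4 H₂O(l) → 6 F⁻(aq) + 2 NO₃⁻(aq) + 8 H⁺(aq)
Q = [F⁻]^6·[NO₃⁻]^2·[H⁺]^8 / (P(F₂)^3·P(NO)^2); log Q = -21.622.
E = E° − (0.0592/n) log Q = +1.90 − (0.0592/6)(-21.622) = +2.113 V.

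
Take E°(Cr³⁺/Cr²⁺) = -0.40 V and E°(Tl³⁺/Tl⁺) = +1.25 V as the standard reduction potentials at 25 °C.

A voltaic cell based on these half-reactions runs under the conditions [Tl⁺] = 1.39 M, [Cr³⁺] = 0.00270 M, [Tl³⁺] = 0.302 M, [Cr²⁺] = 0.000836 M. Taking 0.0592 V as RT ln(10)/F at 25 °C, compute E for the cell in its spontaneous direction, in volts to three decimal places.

+1.600 V

Tl³⁺/Tl⁺ is the cathode (higher E°), Cr³⁺/Cr²⁺ the anode: E°cell = +1.25 − (-0.40) = +1.65 V, n = 2.
Overall: Tl³⁺(aq) + 2 Cr²⁺(aq) → Tl⁺(aq) + 2 Cr³⁺(aq)
Q = [Tl⁺]·[Cr³⁺]^2 / ([Tl³⁺]·[Cr²⁺]^2); log Q = 1.681.
E = E° − (0.0592/n) log Q = +1.65 − (0.0592/2)(1.681) = +1.600 V.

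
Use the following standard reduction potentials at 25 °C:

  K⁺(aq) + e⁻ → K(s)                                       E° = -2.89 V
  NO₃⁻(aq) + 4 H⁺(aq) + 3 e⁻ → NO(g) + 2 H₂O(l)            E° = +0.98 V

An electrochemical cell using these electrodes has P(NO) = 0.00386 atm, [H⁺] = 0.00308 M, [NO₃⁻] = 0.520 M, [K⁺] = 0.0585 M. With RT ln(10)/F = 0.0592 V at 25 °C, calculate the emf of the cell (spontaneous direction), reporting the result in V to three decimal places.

NO₃⁻/NO is the cathode (higher E°), K⁺/K the anode: E°cell = +0.98 − (-2.89) = +3.87 V, n = 3.
Overall: NO₃⁻(aq) + 4 H⁺(aq) + 3 K(s) → NO(g) + 2 H₂O(l) + 3 K⁺(aq)
Q = P(NO)·[K⁺]^3 / ([NO₃⁻]·[H⁺]^4); log Q = 4.218.
E = E° − (0.0592/n) log Q = +3.87 − (0.0592/3)(4.218) = +3.787 V.

+3.787 V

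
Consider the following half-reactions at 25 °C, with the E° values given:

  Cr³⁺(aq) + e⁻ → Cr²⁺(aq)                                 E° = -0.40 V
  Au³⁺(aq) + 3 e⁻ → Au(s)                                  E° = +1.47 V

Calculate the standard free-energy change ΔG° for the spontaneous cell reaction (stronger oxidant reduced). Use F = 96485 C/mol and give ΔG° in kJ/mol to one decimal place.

Au³⁺/Au (E° = +1.47 V) is the cathode; Cr³⁺/Cr²⁺ (E° = -0.40 V) is the anode, so E°cell = +1.87 V.
Balancing electrons gives n = 3 (lcm of 3 and 1).
ΔG° = −nFE° = −(3)(96485)(+1.87) = -541,281 J = -541.3 kJ/mol.

-541.3 kJ/mol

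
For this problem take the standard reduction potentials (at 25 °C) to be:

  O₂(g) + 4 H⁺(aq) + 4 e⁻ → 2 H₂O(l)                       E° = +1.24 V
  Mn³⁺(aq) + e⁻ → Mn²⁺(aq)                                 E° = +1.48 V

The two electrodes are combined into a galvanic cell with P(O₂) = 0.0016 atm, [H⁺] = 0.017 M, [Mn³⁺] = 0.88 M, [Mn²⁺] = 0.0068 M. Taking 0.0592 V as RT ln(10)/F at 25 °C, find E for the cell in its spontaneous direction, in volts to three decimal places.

Mn³⁺/Mn²⁺ is the cathode (higher E°), O₂/H₂O the anode: E°cell = +1.48 − (+1.24) = +0.24 V, n = 4.
Overall: 4 Mn³⁺(aq) + 2 H₂O(l) → 4 Mn²⁺(aq) + O₂(g) + 4 H⁺(aq)
Q = [Mn²⁺]^4·P(O₂)·[H⁺]^4 / ([Mn³⁺]^4); log Q = -18.322.
E = E° − (0.0592/n) log Q = +0.24 − (0.0592/4)(-18.322) = +0.511 V.

+0.511 V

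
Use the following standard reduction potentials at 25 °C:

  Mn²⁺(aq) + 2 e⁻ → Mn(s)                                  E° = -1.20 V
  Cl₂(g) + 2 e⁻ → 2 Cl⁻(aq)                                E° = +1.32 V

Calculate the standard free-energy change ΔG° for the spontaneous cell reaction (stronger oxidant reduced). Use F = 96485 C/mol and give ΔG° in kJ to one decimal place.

Cl₂/Cl⁻ (E° = +1.32 V) is the cathode; Mn²⁺/Mn (E° = -1.20 V) is the anode, so E°cell = +2.52 V.
Balancing electrons gives n = 2 (lcm of 2 and 2).
ΔG° = −nFE° = −(2)(96485)(+2.52) = -486,284 J = -486.3 kJ.

-486.3 kJ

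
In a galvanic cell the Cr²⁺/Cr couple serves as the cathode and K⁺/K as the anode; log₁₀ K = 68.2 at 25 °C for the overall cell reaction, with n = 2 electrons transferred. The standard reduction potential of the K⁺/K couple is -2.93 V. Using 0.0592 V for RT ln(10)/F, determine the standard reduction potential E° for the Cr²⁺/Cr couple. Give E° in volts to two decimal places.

-0.91 V

E°cell = (0.0592/n)·log K = (0.0592/2)(68.2) = +2.019 V.
Since Cr²⁺/Cr is the cathode and K⁺/K the anode, E°cell = E°(Cr²⁺/Cr) − E°(K⁺/K).
So E°(Cr²⁺/Cr) = E°cell + E°(K⁺/K) = +2.019 + (-2.93) = -0.91 V.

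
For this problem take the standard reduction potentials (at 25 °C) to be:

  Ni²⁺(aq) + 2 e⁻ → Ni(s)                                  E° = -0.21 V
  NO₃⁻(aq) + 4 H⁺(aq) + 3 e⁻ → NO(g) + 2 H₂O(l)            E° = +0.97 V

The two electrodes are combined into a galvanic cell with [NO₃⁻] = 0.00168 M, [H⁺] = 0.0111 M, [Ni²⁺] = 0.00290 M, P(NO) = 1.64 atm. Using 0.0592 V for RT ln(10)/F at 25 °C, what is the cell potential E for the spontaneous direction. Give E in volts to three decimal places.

+1.042 V

NO₃⁻/NO is the cathode (higher E°), Ni²⁺/Ni the anode: E°cell = +0.97 − (-0.21) = +1.18 V, n = 6.
Overall: 2 NO₃⁻(aq) + 8 H⁺(aq) + 3 Ni(s) → 2 NO(g) + 4 H₂O(l) + 3 Ni²⁺(aq)
Q = P(NO)^2·[Ni²⁺]^3 / ([NO₃⁻]^2·[H⁺]^8); log Q = 14.004.
E = E° − (0.0592/n) log Q = +1.18 − (0.0592/6)(14.004) = +1.042 V.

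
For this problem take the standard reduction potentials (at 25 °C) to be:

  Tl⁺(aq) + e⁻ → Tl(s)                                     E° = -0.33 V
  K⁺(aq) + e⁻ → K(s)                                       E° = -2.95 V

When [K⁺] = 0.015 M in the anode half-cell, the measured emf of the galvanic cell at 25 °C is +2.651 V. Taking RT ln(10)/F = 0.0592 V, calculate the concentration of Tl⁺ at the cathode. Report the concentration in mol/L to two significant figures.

0.050 M

Tl⁺/Tl is the cathode, K⁺/K the anode: E°cell = +2.62 V, n = 1.
Overall reaction: Tl⁺(aq) + K(s) → Tl(s) + K⁺(aq); Q = [K⁺]^1/[Tl⁺]^1.
From E = E° − (0.0592/n) log Q: log Q = (E° − E)·n/0.0592 = (+2.62 − (+2.651))·1/0.0592 = -0.5236.
So 1·log[Tl⁺] = 1·log(0.015) − log Q = -1.8239 − (-0.5236) = -1.3003; [Tl⁺] = 10^(-1.3003) ≈ 0.050 M.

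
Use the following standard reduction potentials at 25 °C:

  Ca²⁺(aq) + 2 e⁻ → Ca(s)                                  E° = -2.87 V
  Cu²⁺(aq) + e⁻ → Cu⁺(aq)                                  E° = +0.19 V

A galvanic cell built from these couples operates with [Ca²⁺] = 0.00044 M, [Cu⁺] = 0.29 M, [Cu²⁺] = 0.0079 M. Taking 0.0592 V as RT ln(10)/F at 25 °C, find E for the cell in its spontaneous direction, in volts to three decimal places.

Cu²⁺/Cu⁺ is the cathode (higher E°), Ca²⁺/Ca the anode: E°cell = +0.19 − (-2.87) = +3.06 V, n = 2.
Overall: 2 Cu²⁺(aq) + Ca(s) → 2 Cu⁺(aq) + Ca²⁺(aq)
Q = [Cu⁺]^2·[Ca²⁺] / ([Cu²⁺]^2); log Q = -0.227.
E = E° − (0.0592/n) log Q = +3.06 − (0.0592/2)(-0.227) = +3.067 V.

+3.067 V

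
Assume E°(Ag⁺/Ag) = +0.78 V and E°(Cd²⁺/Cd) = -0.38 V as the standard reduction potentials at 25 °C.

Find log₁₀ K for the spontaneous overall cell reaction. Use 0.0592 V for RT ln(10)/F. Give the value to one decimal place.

39.2

Cathode: Ag⁺/Ag; anode: Cd²⁺/Cd. E°cell = +1.16 V, n = 2.
log K = nE°cell / 0.0592 = (2)(+1.16) / 0.0592 = 39.2.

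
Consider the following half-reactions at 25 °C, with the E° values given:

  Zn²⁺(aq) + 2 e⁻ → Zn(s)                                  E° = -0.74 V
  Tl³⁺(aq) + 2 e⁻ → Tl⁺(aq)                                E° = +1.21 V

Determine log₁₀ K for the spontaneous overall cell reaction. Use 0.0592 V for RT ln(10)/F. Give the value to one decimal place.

65.9

Cathode: Tl³⁺/Tl⁺; anode: Zn²⁺/Zn. E°cell = +1.95 V, n = 2.
log K = nE°cell / 0.0592 = (2)(+1.95) / 0.0592 = 65.9.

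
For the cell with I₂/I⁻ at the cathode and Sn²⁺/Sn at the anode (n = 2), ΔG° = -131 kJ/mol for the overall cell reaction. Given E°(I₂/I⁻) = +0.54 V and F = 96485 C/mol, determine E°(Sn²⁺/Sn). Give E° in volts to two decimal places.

-0.14 V

E°cell = −ΔG°/(nF) = −(-131×10³)/((2)(96485)) = +0.679 V.
Since I₂/I⁻ is the cathode and Sn²⁺/Sn the anode, E°cell = E°(I₂/I⁻) − E°(Sn²⁺/Sn).
So E°(Sn²⁺/Sn) = E°(I₂/I⁻) − E°cell = (+0.54) − (+0.679) = -0.14 V.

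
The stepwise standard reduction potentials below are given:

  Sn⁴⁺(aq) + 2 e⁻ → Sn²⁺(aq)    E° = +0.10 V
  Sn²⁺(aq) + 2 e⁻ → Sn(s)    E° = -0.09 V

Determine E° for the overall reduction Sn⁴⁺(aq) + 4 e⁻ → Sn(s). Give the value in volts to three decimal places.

Adding the free-energy changes (−nFE°) of the two steps gives −n₃FE°₃ = −n₁FE°₁ − n₂FE°₂.
E°₃ = (2×+0.10 + 2×-0.09) / 4 = (+0.020) / 4 = +0.005 V.

+0.005 V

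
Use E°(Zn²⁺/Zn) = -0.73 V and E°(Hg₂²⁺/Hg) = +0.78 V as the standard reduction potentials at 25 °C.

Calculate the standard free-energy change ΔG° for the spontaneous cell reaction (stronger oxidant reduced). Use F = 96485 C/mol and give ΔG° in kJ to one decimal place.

Hg₂²⁺/Hg (E° = +0.78 V) is the cathode; Zn²⁺/Zn (E° = -0.73 V) is the anode, so E°cell = +1.51 V.
Balancing electrons gives n = 2 (lcm of 2 and 2).
ΔG° = −nFE° = −(2)(96485)(+1.51) = -291,385 J = -291.4 kJ.

-291.4 kJ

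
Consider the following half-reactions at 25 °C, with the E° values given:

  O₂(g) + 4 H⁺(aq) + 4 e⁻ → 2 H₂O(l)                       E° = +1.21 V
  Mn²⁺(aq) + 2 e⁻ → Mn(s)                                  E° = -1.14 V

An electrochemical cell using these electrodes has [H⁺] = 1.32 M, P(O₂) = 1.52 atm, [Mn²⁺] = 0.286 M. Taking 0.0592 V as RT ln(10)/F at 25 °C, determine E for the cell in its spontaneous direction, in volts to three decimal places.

O₂/H₂O is the cathode (higher E°), Mn²⁺/Mn the anode: E°cell = +1.21 − (-1.14) = +2.35 V, n = 4.
Overall: O₂(g) + 4 H⁺(aq) + 2 Mn(s) → 2 H₂O(l) + 2 Mn²⁺(aq)
Q = [Mn²⁺]^2 / (P(O₂)·[H⁺]^4); log Q = -1.751.
E = E° − (0.0592/n) log Q = +2.35 − (0.0592/4)(-1.751) = +2.376 V.

+2.376 V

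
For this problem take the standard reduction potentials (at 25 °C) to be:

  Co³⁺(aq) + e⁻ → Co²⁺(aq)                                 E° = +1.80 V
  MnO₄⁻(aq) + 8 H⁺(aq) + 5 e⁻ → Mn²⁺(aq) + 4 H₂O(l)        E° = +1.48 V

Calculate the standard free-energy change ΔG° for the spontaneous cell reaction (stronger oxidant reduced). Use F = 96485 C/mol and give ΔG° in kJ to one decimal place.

Co³⁺/Co²⁺ (E° = +1.80 V) is the cathode; MnO₄⁻/Mn²⁺ (E° = +1.48 V) is the anode, so E°cell = +0.32 V.
Balancing electrons gives n = 5 (lcm of 1 and 5).
ΔG° = −nFE° = −(5)(96485)(+0.32) = -154,376 J = -154.4 kJ.

-154.4 kJ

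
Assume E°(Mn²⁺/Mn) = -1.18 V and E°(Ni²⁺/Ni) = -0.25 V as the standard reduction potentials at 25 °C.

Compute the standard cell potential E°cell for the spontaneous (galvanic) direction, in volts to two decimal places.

The Ni²⁺/Ni couple has the higher reduction potential, so it is the cathode; Mn²⁺/Mn is oxidised at the anode.
E°cell = E°(cathode) − E°(anode) = (-0.25) − (-1.18) = +0.93 V.
Since E°cell > 0, the reaction is spontaneous under standard conditions.

+0.93 V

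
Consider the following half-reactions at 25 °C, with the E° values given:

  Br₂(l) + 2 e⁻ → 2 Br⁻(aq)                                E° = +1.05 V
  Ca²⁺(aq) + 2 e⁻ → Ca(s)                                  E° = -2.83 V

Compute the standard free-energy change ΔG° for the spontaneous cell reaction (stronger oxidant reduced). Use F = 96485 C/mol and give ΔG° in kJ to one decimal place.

-748.7 kJ

Br₂/Br⁻ (E° = +1.05 V) is the cathode; Ca²⁺/Ca (E° = -2.83 V) is the anode, so E°cell = +3.88 V.
Balancing electrons gives n = 2 (lcm of 2 and 2).
ΔG° = −nFE° = −(2)(96485)(+3.88) = -748,724 J = -748.7 kJ.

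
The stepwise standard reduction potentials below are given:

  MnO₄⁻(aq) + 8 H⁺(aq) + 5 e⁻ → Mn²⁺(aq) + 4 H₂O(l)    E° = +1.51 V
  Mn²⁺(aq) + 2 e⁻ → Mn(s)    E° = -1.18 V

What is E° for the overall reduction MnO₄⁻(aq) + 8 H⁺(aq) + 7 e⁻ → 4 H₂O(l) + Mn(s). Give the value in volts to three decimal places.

+0.741 V

Since ΔG° = −nFE° is additive over sequential reductions, n₃E°₃ = n₁E°₁ + n₂E°₂.
E°₃ = (5×+1.51 + 2×-1.18) / 7 = (+5.190) / 7 = +0.741 V.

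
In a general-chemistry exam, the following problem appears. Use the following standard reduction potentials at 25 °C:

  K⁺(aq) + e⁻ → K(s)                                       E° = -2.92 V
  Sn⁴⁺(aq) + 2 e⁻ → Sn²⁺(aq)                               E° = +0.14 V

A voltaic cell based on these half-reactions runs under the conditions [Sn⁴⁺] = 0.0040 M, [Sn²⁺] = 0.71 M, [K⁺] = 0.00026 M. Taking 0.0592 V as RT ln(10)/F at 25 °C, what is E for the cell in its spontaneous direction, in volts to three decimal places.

+3.206 V

Sn⁴⁺/Sn²⁺ is the cathode (higher E°), K⁺/K the anode: E°cell = +0.14 − (-2.92) = +3.06 V, n = 2.
Overall: Sn⁴⁺(aq) + 2 K(s) → Sn²⁺(aq) + 2 K⁺(aq)
Q = [Sn²⁺]·[K⁺]^2 / ([Sn⁴⁺]); log Q = -4.921.
E = E° − (0.0592/n) log Q = +3.06 − (0.0592/2)(-4.921) = +3.206 V.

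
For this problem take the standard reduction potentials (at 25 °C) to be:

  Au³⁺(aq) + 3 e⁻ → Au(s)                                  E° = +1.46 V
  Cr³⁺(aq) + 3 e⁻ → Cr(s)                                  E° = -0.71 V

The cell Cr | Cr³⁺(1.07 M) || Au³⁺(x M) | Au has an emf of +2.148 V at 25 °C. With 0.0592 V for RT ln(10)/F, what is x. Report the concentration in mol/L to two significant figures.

0.082 M

Au³⁺/Au is the cathode, Cr³⁺/Cr the anode: E°cell = +2.17 V, n = 3.
Overall reaction: Au³⁺(aq) + Cr(s) → Au(s) + Cr³⁺(aq); Q = [Cr³⁺]^1/[Au³⁺]^1.
From E = E° − (0.0592/n) log Q: log Q = (E° − E)·n/0.0592 = (+2.17 − (+2.148))·3/0.0592 = 1.1149.
So 1·log[Au³⁺] = 1·log(1.07) − log Q = 0.0294 − (1.1149) = -1.0855; [Au³⁺] = 10^(-1.0855) ≈ 0.082 M.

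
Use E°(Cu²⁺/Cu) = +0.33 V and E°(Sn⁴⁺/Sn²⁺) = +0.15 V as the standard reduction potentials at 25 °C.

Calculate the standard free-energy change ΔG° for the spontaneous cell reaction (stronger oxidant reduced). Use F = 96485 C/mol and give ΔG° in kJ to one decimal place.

-34.7 kJ

Cu²⁺/Cu (E° = +0.33 V) is the cathode; Sn⁴⁺/Sn²⁺ (E° = +0.15 V) is the anode, so E°cell = +0.18 V.
Balancing electrons gives n = 2 (lcm of 2 and 2).
ΔG° = −nFE° = −(2)(96485)(+0.18) = -34,735 J = -34.7 kJ.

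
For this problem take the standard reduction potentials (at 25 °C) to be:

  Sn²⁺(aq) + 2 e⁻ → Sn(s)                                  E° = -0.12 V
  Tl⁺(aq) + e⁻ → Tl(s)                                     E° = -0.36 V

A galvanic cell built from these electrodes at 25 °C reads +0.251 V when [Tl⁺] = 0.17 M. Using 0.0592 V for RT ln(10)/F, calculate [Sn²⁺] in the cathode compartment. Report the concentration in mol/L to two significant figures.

Sn²⁺/Sn is the cathode, Tl⁺/Tl the anode: E°cell = +0.24 V, n = 2.
Overall reaction: Sn²⁺(aq) + 2 Tl(s) → Sn(s) + 2 Tl⁺(aq); Q = [Tl⁺]^2/[Sn²⁺]^1.
From E = E° − (0.0592/n) log Q: log Q = (E° − E)·n/0.0592 = (+0.24 − (+0.251))·2/0.0592 = -0.3716.
So 1·log[Sn²⁺] = 2·log(0.17) − log Q = -1.5391 − (-0.3716) = -1.1675; [Sn²⁺] = 10^(-1.1675) ≈ 0.068 M.

0.068 M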